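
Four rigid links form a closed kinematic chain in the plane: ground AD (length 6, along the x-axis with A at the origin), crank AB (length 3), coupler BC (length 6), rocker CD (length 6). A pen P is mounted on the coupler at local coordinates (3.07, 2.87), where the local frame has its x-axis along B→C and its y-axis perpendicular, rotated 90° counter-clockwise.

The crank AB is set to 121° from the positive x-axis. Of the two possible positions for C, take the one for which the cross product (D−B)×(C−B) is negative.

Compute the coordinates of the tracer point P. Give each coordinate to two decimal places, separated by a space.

A=(0,0), D=(6.00,0)
B = A + 3.00·(cos121°, sin121°) = (-1.5451, 2.5715)
|BD| = 7.9713
circle(B,6.00) ∩ circle(D,6.00): a=3.9856, h=4.4849
  candidates: C₊=(3.6743,5.5309) cross=35.751; C₋=(0.7806,-2.9594) cross=-35.751
  mode - wants cross < 0 → take C=(0.7806,-2.9594) (cross=-35.751)
ex = (C−B)/|BC| = (0.3876,-0.9218); ey = (0.9218,0.3876)
P = B + 3.07·ex + 2.87·ey = (2.2905,0.8540)

2.29 0.85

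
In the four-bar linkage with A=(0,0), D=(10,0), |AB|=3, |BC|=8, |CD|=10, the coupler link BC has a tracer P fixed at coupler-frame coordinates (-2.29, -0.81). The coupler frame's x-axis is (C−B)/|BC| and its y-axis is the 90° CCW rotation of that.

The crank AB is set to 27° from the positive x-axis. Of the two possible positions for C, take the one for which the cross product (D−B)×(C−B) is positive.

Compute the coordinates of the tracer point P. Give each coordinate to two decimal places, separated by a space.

2.65 -1.07

A=(0,0), D=(10.00,0)
B = A + 3.00·(cos27°, sin27°) = (2.6730, 1.3620)
|BD| = 7.4525
circle(B,8.00) ∩ circle(D,10.00): a=1.3109, h=7.8919
  candidates: C₊=(5.4042,8.8813) cross=58.814; C₋=(2.5196,-6.6366) cross=-58.814
  mode + wants cross > 0 → take C=(5.4042,8.8813) (cross=58.814)
ex = (C−B)/|BC| = (0.3414,0.9399); ey = (-0.9399,0.3414)
P = B + -2.29·ex + -0.81·ey = (2.6526,-1.0670)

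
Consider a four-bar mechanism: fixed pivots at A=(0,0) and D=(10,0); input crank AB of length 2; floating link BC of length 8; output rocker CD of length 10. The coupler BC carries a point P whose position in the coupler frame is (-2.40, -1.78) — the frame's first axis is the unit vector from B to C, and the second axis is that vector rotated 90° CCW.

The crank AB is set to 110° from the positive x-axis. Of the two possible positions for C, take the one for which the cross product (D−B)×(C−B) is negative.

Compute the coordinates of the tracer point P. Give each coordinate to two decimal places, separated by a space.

A=(0,0), D=(10.00,0)
B = A + 2.00·(cos110°, sin110°) = (-0.6840, 1.8794)
|BD| = 10.8481
circle(B,8.00) ∩ circle(D,10.00): a=3.7648, h=7.0588
  candidates: C₊=(4.2467,8.1792) cross=76.574; C₋=(1.8009,-5.7249) cross=-76.574
  mode - wants cross < 0 → take C=(1.8009,-5.7249) (cross=-76.574)
ex = (C−B)/|BC| = (0.3106,-0.9505); ey = (0.9505,0.3106)
P = B + -2.40·ex + -1.78·ey = (-3.1215,3.6078)

-3.12 3.61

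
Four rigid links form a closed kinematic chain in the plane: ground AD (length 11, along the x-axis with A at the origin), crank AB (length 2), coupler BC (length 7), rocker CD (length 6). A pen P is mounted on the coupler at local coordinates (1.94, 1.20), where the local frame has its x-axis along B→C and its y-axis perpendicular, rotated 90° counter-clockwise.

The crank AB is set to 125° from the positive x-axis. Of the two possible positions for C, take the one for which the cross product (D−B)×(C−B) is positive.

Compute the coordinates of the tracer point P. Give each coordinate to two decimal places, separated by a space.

A=(0,0), D=(11.00,0)
B = A + 2.00·(cos125°, sin125°) = (-1.1472, 1.6383)
|BD| = 12.2571
circle(B,7.00) ∩ circle(D,6.00): a=6.6589, h=2.1586
  candidates: C₊=(5.7405,2.8875) cross=26.458; C₋=(5.1635,-1.3909) cross=-26.458
  mode + wants cross > 0 → take C=(5.7405,2.8875) (cross=26.458)
ex = (C−B)/|BC| = (0.9839,0.1785); ey = (-0.1785,0.9839)
P = B + 1.94·ex + 1.20·ey = (0.5476,3.1652)

0.55 3.17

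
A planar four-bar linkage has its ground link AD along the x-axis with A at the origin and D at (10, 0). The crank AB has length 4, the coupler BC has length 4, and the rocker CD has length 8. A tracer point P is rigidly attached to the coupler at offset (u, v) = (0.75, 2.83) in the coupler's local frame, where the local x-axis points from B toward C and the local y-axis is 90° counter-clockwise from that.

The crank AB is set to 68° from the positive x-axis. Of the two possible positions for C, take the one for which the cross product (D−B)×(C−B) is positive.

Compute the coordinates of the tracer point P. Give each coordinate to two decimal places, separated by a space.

A=(0,0), D=(10.00,0)
B = A + 4.00·(cos68°, sin68°) = (1.4984, 3.7087)
|BD| = 9.2753
circle(B,4.00) ∩ circle(D,8.00): a=2.0501, h=3.4347
  candidates: C₊=(4.7509,6.0371) cross=31.858; C₋=(2.0042,-0.2592) cross=-31.858
  mode + wants cross > 0 → take C=(4.7509,6.0371) (cross=31.858)
ex = (C−B)/|BC| = (0.8131,0.5821); ey = (-0.5821,0.8131)
P = B + 0.75·ex + 2.83·ey = (0.4609,6.4464)

0.46 6.45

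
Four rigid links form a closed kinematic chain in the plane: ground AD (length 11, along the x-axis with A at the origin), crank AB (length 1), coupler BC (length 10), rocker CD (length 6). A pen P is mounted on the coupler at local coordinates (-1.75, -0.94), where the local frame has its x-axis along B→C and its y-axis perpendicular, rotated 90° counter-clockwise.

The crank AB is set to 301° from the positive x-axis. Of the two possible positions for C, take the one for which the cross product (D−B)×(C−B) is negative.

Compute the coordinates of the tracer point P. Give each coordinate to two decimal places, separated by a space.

A=(0,0), D=(11.00,0)
B = A + 1.00·(cos301°, sin301°) = (0.5150, -0.8572)
|BD| = 10.5199
circle(B,10.00) ∩ circle(D,6.00): a=8.3018, h=5.5749
  candidates: C₊=(8.3350,5.3757) cross=58.648; C₋=(9.2435,-5.7371) cross=-58.648
  mode - wants cross < 0 → take C=(9.2435,-5.7371) (cross=-58.648)
ex = (C−B)/|BC| = (0.8728,-0.4880); ey = (0.4880,0.8728)
P = B + -1.75·ex + -0.94·ey = (-1.4712,-0.8236)

-1.47 -0.82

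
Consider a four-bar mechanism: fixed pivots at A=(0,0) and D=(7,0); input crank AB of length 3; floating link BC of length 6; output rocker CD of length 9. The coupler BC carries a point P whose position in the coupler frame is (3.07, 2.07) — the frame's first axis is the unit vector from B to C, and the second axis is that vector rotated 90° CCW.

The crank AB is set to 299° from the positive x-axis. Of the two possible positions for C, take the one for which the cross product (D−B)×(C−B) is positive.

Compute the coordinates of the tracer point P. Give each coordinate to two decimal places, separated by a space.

-1.90 -1.06

A=(0,0), D=(7.00,0)
B = A + 3.00·(cos299°, sin299°) = (1.4544, -2.6239)
|BD| = 6.1350
circle(B,6.00) ∩ circle(D,9.00): a=-0.6000, h=5.9699
  candidates: C₊=(-1.6412,2.5159) cross=36.625; C₋=(3.4653,-8.2768) cross=-36.625
  mode + wants cross > 0 → take C=(-1.6412,2.5159) (cross=36.625)
ex = (C−B)/|BC| = (-0.5159,0.8566); ey = (-0.8566,-0.5159)
P = B + 3.07·ex + 2.07·ey = (-1.9027,-1.0620)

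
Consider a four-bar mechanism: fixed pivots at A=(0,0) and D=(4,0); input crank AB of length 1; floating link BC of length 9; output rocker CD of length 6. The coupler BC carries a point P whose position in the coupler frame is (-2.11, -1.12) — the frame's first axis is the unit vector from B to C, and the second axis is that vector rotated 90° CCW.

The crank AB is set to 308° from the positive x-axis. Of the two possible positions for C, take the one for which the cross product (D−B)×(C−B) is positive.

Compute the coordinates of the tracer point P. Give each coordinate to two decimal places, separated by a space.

A=(0,0), D=(4.00,0)
B = A + 1.00·(cos308°, sin308°) = (0.6157, -0.7880)
|BD| = 3.4749
circle(B,9.00) ∩ circle(D,6.00): a=8.2125, h=3.6817
  candidates: C₊=(7.7793,4.6601) cross=12.793; C₋=(9.4491,-2.5114) cross=-12.793
  mode + wants cross > 0 → take C=(7.7793,4.6601) (cross=12.793)
ex = (C−B)/|BC| = (0.7960,0.6054); ey = (-0.6054,0.7960)
P = B + -2.11·ex + -1.12·ey = (-0.3858,-2.9568)

-0.39 -2.96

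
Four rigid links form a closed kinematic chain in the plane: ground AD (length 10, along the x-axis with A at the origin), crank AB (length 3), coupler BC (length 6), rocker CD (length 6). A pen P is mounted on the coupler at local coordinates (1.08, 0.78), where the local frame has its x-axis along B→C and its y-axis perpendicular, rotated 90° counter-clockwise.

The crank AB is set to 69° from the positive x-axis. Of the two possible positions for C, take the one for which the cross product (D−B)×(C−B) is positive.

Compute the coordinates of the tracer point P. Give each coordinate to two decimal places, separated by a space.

A=(0,0), D=(10.00,0)
B = A + 3.00·(cos69°, sin69°) = (1.0751, 2.8007)
|BD| = 9.3540
circle(B,6.00) ∩ circle(D,6.00): a=4.6770, h=3.7584
  candidates: C₊=(6.6629,4.9863) cross=35.156; C₋=(4.4122,-2.1856) cross=-35.156
  mode + wants cross > 0 → take C=(6.6629,4.9863) (cross=35.156)
ex = (C−B)/|BC| = (0.9313,0.3643); ey = (-0.3643,0.9313)
P = B + 1.08·ex + 0.78·ey = (1.7968,3.9206)

1.80 3.92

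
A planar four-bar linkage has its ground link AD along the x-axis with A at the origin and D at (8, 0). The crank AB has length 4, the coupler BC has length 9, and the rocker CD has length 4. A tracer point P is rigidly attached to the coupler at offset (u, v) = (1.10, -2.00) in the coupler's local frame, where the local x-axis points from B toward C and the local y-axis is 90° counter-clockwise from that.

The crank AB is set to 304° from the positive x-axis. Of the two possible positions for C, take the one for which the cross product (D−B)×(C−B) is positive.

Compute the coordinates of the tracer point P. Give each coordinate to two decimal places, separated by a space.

A=(0,0), D=(8.00,0)
B = A + 4.00·(cos304°, sin304°) = (2.2368, -3.3162)
|BD| = 6.6492
circle(B,9.00) ∩ circle(D,4.00): a=8.2124, h=3.6819
  candidates: C₊=(7.5187,3.9709) cross=24.482; C₋=(11.1912,-2.4117) cross=-24.482
  mode + wants cross > 0 → take C=(7.5187,3.9709) (cross=24.482)
ex = (C−B)/|BC| = (0.5869,0.8097); ey = (-0.8097,0.5869)
P = B + 1.10·ex + -2.00·ey = (4.5017,-3.5993)

4.50 -3.60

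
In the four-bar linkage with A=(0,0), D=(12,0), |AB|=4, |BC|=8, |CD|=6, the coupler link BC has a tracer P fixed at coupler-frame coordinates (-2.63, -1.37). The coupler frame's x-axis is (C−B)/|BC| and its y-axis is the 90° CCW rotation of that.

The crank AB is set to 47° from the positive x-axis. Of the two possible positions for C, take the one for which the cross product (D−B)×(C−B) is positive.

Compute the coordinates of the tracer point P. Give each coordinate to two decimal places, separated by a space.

A=(0,0), D=(12.00,0)
B = A + 4.00·(cos47°, sin47°) = (2.7280, 2.9254)
|BD| = 9.7226
circle(B,8.00) ∩ circle(D,6.00): a=6.3012, h=4.9289
  candidates: C₊=(10.2203,5.7300) cross=47.922; C₋=(7.2542,-3.6711) cross=-47.922
  mode + wants cross > 0 → take C=(10.2203,5.7300) (cross=47.922)
ex = (C−B)/|BC| = (0.9365,0.3506); ey = (-0.3506,0.9365)
P = B + -2.63·ex + -1.37·ey = (0.7452,0.7204)

0.75 0.72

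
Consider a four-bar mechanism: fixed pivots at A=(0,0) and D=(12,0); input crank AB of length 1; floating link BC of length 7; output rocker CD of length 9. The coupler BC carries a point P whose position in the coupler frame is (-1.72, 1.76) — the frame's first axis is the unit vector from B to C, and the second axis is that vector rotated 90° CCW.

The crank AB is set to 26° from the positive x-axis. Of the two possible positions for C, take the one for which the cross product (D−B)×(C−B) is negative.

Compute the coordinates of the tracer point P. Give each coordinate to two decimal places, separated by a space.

1.41 2.85

A=(0,0), D=(12.00,0)
B = A + 1.00·(cos26°, sin26°) = (0.8988, 0.4384)
|BD| = 11.1099
circle(B,7.00) ∩ circle(D,9.00): a=4.1148, h=5.6629
  candidates: C₊=(5.2338,5.9345) cross=62.914; C₋=(4.7869,-5.3825) cross=-62.914
  mode - wants cross < 0 → take C=(4.7869,-5.3825) (cross=-62.914)
ex = (C−B)/|BC| = (0.5554,-0.8316); ey = (0.8316,0.5554)
P = B + -1.72·ex + 1.76·ey = (1.4070,2.8462)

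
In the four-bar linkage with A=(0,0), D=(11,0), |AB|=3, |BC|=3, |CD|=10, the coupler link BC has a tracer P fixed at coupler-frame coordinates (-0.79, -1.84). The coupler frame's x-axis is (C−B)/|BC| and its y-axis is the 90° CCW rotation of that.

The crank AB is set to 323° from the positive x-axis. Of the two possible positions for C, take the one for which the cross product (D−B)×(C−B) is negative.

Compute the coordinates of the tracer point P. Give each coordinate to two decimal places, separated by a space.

0.60 -0.91

A=(0,0), D=(11.00,0)
B = A + 3.00·(cos323°, sin323°) = (2.3959, -1.8054)
|BD| = 8.7915
circle(B,3.00) ∩ circle(D,10.00): a=-0.7797, h=2.8969
  candidates: C₊=(1.0379,0.8696) cross=25.468; C₋=(2.2277,-4.8007) cross=-25.468
  mode - wants cross < 0 → take C=(2.2277,-4.8007) (cross=-25.468)
ex = (C−B)/|BC| = (-0.0561,-0.9984); ey = (0.9984,-0.0561)
P = B + -0.79·ex + -1.84·ey = (0.6031,-0.9135)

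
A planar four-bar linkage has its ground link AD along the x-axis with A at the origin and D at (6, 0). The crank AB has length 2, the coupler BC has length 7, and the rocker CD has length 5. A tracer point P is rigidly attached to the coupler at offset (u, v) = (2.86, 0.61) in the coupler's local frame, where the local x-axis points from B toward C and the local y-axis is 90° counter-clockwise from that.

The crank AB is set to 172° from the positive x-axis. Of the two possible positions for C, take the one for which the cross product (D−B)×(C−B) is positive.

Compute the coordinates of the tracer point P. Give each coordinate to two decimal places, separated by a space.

A=(0,0), D=(6.00,0)
B = A + 2.00·(cos172°, sin172°) = (-1.9805, 0.2783)
|BD| = 7.9854
circle(B,7.00) ∩ circle(D,5.00): a=5.4954, h=4.3359
  candidates: C₊=(3.6627,4.4201) cross=34.624; C₋=(3.3604,-4.2465) cross=-34.624
  mode + wants cross > 0 → take C=(3.6627,4.4201) (cross=34.624)
ex = (C−B)/|BC| = (0.8062,0.5917); ey = (-0.5917,0.8062)
P = B + 2.86·ex + 0.61·ey = (-0.0358,2.4623)

-0.04 2.46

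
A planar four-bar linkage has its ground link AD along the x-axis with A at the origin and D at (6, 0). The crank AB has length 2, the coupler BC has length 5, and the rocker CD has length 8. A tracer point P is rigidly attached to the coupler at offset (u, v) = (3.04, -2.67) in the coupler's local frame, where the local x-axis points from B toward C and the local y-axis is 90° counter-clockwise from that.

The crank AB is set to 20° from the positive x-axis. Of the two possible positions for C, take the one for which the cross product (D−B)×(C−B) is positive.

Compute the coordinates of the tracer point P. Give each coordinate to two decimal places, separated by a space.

A=(0,0), D=(6.00,0)
B = A + 2.00·(cos20°, sin20°) = (1.8794, 0.6840)
|BD| = 4.1770
circle(B,5.00) ∩ circle(D,8.00): a=-2.5799, h=4.2830
  candidates: C₊=(0.0357,5.3317) cross=17.890; C₋=(-1.3671,-3.1186) cross=-17.890
  mode + wants cross > 0 → take C=(0.0357,5.3317) (cross=17.890)
ex = (C−B)/|BC| = (-0.3687,0.9295); ey = (-0.9295,-0.3687)
P = B + 3.04·ex + -2.67·ey = (3.2403,4.4944)

3.24 4.49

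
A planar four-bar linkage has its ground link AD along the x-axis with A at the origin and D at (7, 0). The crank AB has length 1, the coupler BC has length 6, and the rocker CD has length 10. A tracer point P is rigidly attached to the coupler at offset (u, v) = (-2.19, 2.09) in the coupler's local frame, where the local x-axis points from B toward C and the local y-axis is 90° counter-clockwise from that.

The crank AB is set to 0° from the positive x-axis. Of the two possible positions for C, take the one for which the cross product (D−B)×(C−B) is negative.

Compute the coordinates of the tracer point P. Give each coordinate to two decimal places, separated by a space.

3.78 1.20

A=(0,0), D=(7.00,0)
B = A + 1.00·(cos0°, sin0°) = (1.0000, 0.0000)
|BD| = 6.0000
circle(B,6.00) ∩ circle(D,10.00): a=-2.3333, h=5.5277
  candidates: C₊=(-1.3333,5.5277) cross=33.166; C₋=(-1.3333,-5.5277) cross=-33.166
  mode - wants cross < 0 → take C=(-1.3333,-5.5277) (cross=-33.166)
ex = (C−B)/|BC| = (-0.3889,-0.9213); ey = (0.9213,-0.3889)
P = B + -2.19·ex + 2.09·ey = (3.7772,1.2048)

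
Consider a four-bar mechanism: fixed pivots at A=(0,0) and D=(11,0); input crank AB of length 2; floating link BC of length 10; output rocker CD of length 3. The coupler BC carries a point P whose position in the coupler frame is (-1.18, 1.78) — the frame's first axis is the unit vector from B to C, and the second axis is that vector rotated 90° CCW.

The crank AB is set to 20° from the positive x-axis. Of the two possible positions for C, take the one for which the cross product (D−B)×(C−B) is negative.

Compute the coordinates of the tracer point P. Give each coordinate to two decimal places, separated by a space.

A=(0,0), D=(11.00,0)
B = A + 2.00·(cos20°, sin20°) = (1.8794, 0.6840)
|BD| = 9.1462
circle(B,10.00) ∩ circle(D,3.00): a=9.5478, h=2.9730
  candidates: C₊=(11.6228,2.9346) cross=27.192; C₋=(11.1781,-2.9947) cross=-27.192
  mode - wants cross < 0 → take C=(11.1781,-2.9947) (cross=-27.192)
ex = (C−B)/|BC| = (0.9299,-0.3679); ey = (0.3679,0.9299)
P = B + -1.18·ex + 1.78·ey = (1.4369,2.7733)

1.44 2.77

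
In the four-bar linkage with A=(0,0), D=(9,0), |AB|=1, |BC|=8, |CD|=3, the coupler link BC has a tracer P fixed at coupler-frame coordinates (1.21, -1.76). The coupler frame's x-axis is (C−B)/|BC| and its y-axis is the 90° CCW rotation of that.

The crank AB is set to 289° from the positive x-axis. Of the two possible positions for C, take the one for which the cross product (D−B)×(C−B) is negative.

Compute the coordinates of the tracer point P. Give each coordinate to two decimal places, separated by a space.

1.08 -2.94

A=(0,0), D=(9.00,0)
B = A + 1.00·(cos289°, sin289°) = (0.3256, -0.9455)
|BD| = 8.7258
circle(B,8.00) ∩ circle(D,3.00): a=7.5145, h=2.7446
  candidates: C₊=(7.4984,2.5972) cross=23.949; C₋=(8.0932,-2.8597) cross=-23.949
  mode - wants cross < 0 → take C=(8.0932,-2.8597) (cross=-23.949)
ex = (C−B)/|BC| = (0.9710,-0.2393); ey = (0.2393,0.9710)
P = B + 1.21·ex + -1.76·ey = (1.0793,-2.9439)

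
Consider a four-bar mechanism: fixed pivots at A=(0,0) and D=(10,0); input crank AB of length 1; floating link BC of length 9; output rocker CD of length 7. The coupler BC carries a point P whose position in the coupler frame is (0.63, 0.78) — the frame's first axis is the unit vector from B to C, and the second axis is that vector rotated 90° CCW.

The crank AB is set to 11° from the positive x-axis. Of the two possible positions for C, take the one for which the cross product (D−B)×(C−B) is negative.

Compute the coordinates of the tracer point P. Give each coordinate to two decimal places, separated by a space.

A=(0,0), D=(10.00,0)
B = A + 1.00·(cos11°, sin11°) = (0.9816, 0.1908)
|BD| = 9.0204
circle(B,9.00) ∩ circle(D,7.00): a=6.2840, h=6.4430
  candidates: C₊=(7.4005,6.4994) cross=58.118; C₋=(7.1279,-6.3836) cross=-58.118
  mode - wants cross < 0 → take C=(7.1279,-6.3836) (cross=-58.118)
ex = (C−B)/|BC| = (0.6829,-0.7305); ey = (0.7305,0.6829)
P = B + 0.63·ex + 0.78·ey = (1.9817,0.2633)

1.98 0.26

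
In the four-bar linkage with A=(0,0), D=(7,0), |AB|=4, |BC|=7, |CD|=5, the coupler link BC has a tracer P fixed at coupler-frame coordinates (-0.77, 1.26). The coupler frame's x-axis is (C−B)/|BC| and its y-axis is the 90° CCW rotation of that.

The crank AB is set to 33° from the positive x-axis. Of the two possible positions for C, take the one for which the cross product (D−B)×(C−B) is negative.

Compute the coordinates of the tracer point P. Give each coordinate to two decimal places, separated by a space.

4.39 3.23

A=(0,0), D=(7.00,0)
B = A + 4.00·(cos33°, sin33°) = (3.3547, 2.1786)
|BD| = 4.2467
circle(B,7.00) ∩ circle(D,5.00): a=4.9491, h=4.9504
  candidates: C₊=(10.1425,3.8891) cross=21.023; C₋=(5.0633,-4.6097) cross=-21.023
  mode - wants cross < 0 → take C=(5.0633,-4.6097) (cross=-21.023)
ex = (C−B)/|BC| = (0.2441,-0.9698); ey = (0.9698,0.2441)
P = B + -0.77·ex + 1.26·ey = (4.3886,3.2328)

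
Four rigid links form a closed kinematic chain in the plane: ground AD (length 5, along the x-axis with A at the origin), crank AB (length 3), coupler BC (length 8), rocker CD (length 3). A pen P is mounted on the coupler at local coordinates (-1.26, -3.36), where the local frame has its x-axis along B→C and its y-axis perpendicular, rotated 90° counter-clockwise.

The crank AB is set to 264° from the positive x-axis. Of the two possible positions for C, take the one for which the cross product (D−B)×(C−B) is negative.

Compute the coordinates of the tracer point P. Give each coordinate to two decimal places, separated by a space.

A=(0,0), D=(5.00,0)
B = A + 3.00·(cos264°, sin264°) = (-0.3136, -2.9836)
|BD| = 6.0939
circle(B,8.00) ∩ circle(D,3.00): a=7.5597, h=2.6176
  candidates: C₊=(4.9965,3.0000) cross=15.951; C₋=(7.5596,-1.5648) cross=-15.951
  mode - wants cross < 0 → take C=(7.5596,-1.5648) (cross=-15.951)
ex = (C−B)/|BC| = (0.9841,0.1774); ey = (-0.1774,0.9841)
P = B + -1.26·ex + -3.36·ey = (-0.9577,-6.5138)

-0.96 -6.51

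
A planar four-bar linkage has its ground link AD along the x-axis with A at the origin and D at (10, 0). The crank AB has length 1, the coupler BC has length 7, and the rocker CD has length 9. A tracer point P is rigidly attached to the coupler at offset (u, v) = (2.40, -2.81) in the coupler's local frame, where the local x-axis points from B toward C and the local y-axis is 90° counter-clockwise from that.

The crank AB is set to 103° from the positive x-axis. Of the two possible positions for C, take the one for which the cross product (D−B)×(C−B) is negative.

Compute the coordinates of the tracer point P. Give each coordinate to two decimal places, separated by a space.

A=(0,0), D=(10.00,0)
B = A + 1.00·(cos103°, sin103°) = (-0.2250, 0.9744)
|BD| = 10.2713
circle(B,7.00) ∩ circle(D,9.00): a=3.5779, h=6.0165
  candidates: C₊=(3.9076,6.6244) cross=61.797; C₋=(2.7661,-5.3544) cross=-61.797
  mode - wants cross < 0 → take C=(2.7661,-5.3544) (cross=-61.797)
ex = (C−B)/|BC| = (0.4273,-0.9041); ey = (0.9041,0.4273)
P = B + 2.40·ex + -2.81·ey = (-1.7400,-2.3962)

-1.74 -2.40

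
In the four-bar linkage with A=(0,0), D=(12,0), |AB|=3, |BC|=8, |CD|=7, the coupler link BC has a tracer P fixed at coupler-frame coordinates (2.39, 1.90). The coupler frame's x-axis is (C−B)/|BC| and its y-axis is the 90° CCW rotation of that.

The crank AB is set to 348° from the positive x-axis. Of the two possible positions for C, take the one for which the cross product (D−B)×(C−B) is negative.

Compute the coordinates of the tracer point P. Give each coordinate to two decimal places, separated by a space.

A=(0,0), D=(12.00,0)
B = A + 3.00·(cos348°, sin348°) = (2.9344, -0.6237)
|BD| = 9.0870
circle(B,8.00) ∩ circle(D,7.00): a=5.3689, h=5.9309
  candidates: C₊=(7.8835,5.6617) cross=53.894; C₋=(8.6977,-6.1721) cross=-53.894
  mode - wants cross < 0 → take C=(8.6977,-6.1721) (cross=-53.894)
ex = (C−B)/|BC| = (0.7204,-0.6935); ey = (0.6935,0.7204)
P = B + 2.39·ex + 1.90·ey = (5.9740,-0.9125)

5.97 -0.91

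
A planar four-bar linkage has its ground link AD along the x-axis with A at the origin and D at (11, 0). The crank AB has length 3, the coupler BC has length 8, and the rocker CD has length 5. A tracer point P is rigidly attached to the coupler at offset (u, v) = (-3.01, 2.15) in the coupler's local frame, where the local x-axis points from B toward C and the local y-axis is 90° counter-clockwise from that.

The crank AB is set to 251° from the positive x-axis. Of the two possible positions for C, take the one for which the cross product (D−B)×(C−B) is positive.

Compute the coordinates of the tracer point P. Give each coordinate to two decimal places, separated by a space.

A=(0,0), D=(11.00,0)
B = A + 3.00·(cos251°, sin251°) = (-0.9767, -2.8366)
|BD| = 12.3080
circle(B,8.00) ∩ circle(D,5.00): a=7.7383, h=2.0293
  candidates: C₊=(6.0857,0.9215) cross=24.977; C₋=(7.0210,-3.0278) cross=-24.977
  mode + wants cross > 0 → take C=(6.0857,0.9215) (cross=24.977)
ex = (C−B)/|BC| = (0.8828,0.4698); ey = (-0.4698,0.8828)
P = B + -3.01·ex + 2.15·ey = (-4.6439,-2.3525)

-4.64 -2.35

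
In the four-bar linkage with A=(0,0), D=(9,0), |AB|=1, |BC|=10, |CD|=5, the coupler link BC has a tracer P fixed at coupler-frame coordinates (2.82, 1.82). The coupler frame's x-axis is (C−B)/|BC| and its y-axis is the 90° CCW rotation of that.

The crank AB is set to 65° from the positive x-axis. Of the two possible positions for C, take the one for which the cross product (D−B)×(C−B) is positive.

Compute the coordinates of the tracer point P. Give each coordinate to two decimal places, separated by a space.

A=(0,0), D=(9.00,0)
B = A + 1.00·(cos65°, sin65°) = (0.4226, 0.9063)
|BD| = 8.6251
circle(B,10.00) ∩ circle(D,5.00): a=8.6603, h=4.9999
  candidates: C₊=(9.5604,4.9685) cross=43.125; C₋=(8.5096,-4.9759) cross=-43.125
  mode + wants cross > 0 → take C=(9.5604,4.9685) (cross=43.125)
ex = (C−B)/|BC| = (0.9138,0.4062); ey = (-0.4062,0.9138)
P = B + 2.82·ex + 1.82·ey = (2.2601,3.7149)

2.26 3.71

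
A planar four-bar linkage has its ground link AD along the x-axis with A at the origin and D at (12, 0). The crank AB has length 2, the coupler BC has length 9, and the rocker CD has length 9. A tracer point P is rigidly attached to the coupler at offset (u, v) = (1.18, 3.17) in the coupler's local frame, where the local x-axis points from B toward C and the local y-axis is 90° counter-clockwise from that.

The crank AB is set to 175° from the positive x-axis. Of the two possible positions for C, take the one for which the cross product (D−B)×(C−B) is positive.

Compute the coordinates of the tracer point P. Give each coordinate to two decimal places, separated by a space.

-3.03 3.39

A=(0,0), D=(12.00,0)
B = A + 2.00·(cos175°, sin175°) = (-1.9924, 0.1743)
|BD| = 13.9935
circle(B,9.00) ∩ circle(D,9.00): a=6.9967, h=5.6609
  candidates: C₊=(5.0743,5.7476) cross=79.216; C₋=(4.9333,-5.5733) cross=-79.216
  mode + wants cross > 0 → take C=(5.0743,5.7476) (cross=79.216)
ex = (C−B)/|BC| = (0.7852,0.6193); ey = (-0.6193,0.7852)
P = B + 1.18·ex + 3.17·ey = (-3.0289,3.3941)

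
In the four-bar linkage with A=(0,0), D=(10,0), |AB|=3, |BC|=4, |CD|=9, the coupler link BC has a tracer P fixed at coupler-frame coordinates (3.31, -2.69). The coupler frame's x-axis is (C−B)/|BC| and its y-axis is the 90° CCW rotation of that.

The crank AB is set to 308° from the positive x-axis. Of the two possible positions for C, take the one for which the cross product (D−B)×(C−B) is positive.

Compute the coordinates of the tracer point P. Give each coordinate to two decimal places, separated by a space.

3.91 1.37

A=(0,0), D=(10.00,0)
B = A + 3.00·(cos308°, sin308°) = (1.8470, -2.3640)
|BD| = 8.4888
circle(B,4.00) ∩ circle(D,9.00): a=0.4159, h=3.9783
  candidates: C₊=(1.1385,1.5727) cross=33.771; C₋=(3.3543,-6.0692) cross=-33.771
  mode + wants cross > 0 → take C=(1.1385,1.5727) (cross=33.771)
ex = (C−B)/|BC| = (-0.1771,0.9842); ey = (-0.9842,-0.1771)
P = B + 3.31·ex + -2.69·ey = (3.9082,1.3701)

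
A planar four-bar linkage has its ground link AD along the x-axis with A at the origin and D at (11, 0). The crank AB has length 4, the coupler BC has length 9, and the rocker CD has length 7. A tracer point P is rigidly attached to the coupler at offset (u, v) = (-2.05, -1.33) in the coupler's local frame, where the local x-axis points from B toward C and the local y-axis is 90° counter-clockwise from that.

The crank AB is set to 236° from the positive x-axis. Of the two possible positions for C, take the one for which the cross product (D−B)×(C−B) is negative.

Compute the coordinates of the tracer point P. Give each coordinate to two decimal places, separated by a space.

-4.54 -4.14

A=(0,0), D=(11.00,0)
B = A + 4.00·(cos236°, sin236°) = (-2.2368, -3.3162)
|BD| = 13.6458
circle(B,9.00) ∩ circle(D,7.00): a=7.9954, h=4.1319
  candidates: C₊=(4.5149,2.6349) cross=56.384; C₋=(6.5231,-5.3812) cross=-56.384
  mode - wants cross < 0 → take C=(6.5231,-5.3812) (cross=-56.384)
ex = (C−B)/|BC| = (0.9733,-0.2295); ey = (0.2295,0.9733)
P = B + -2.05·ex + -1.33·ey = (-4.5372,-4.1403)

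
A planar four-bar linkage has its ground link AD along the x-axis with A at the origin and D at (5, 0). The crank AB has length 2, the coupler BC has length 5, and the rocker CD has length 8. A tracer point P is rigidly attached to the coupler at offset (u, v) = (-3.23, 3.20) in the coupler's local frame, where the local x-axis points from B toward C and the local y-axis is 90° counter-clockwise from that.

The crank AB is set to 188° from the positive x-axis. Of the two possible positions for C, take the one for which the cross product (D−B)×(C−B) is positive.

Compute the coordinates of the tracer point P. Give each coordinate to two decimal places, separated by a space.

A=(0,0), D=(5.00,0)
B = A + 2.00·(cos188°, sin188°) = (-1.9805, -0.2783)
|BD| = 6.9861
circle(B,5.00) ∩ circle(D,8.00): a=0.7018, h=4.9505
  candidates: C₊=(-1.4766,4.6962) cross=34.585; C₋=(-1.0821,-5.1970) cross=-34.585
  mode + wants cross > 0 → take C=(-1.4766,4.6962) (cross=34.585)
ex = (C−B)/|BC| = (0.1008,0.9949); ey = (-0.9949,0.1008)
P = B + -3.23·ex + 3.20·ey = (-5.4898,-3.1694)

-5.49 -3.17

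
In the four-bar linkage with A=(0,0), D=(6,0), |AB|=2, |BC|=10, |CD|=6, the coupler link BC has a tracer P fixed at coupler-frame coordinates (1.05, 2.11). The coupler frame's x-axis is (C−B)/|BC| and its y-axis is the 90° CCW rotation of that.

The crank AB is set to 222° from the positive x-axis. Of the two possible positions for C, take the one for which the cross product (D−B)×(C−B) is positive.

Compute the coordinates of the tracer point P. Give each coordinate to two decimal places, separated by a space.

-2.31 0.87

A=(0,0), D=(6.00,0)
B = A + 2.00·(cos222°, sin222°) = (-1.4863, -1.3383)
|BD| = 7.6050
circle(B,10.00) ∩ circle(D,6.00): a=8.0103, h=5.9863
  candidates: C₊=(5.3456,5.9642) cross=45.526; C₋=(7.4524,-5.8216) cross=-45.526
  mode + wants cross > 0 → take C=(5.3456,5.9642) (cross=45.526)
ex = (C−B)/|BC| = (0.6832,0.7302); ey = (-0.7302,0.6832)
P = B + 1.05·ex + 2.11·ey = (-2.3098,0.8700)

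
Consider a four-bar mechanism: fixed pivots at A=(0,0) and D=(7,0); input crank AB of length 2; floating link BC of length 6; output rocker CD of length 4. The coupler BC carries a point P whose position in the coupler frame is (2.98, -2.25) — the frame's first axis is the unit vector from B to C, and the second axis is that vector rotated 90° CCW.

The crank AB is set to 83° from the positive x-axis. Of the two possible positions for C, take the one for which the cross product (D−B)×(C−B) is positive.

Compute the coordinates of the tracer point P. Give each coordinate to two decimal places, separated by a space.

A=(0,0), D=(7.00,0)
B = A + 2.00·(cos83°, sin83°) = (0.2437, 1.9851)
|BD| = 7.0419
circle(B,6.00) ∩ circle(D,4.00): a=4.9410, h=3.4039
  candidates: C₊=(5.9439,3.8581) cross=23.970; C₋=(4.0248,-2.6736) cross=-23.970
  mode + wants cross > 0 → take C=(5.9439,3.8581) (cross=23.970)
ex = (C−B)/|BC| = (0.9500,0.3122); ey = (-0.3122,0.9500)
P = B + 2.98·ex + -2.25·ey = (3.7772,0.7778)

3.78 0.78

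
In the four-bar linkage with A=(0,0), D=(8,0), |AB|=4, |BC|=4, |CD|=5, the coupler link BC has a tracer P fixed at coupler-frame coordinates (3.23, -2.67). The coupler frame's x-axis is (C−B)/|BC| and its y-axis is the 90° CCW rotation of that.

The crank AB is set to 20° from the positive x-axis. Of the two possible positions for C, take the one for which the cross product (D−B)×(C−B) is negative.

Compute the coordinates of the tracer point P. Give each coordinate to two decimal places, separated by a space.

A=(0,0), D=(8.00,0)
B = A + 4.00·(cos20°, sin20°) = (3.7588, 1.3681)
|BD| = 4.4564
circle(B,4.00) ∩ circle(D,5.00): a=1.2184, h=3.8099
  candidates: C₊=(6.0880,4.6200) cross=16.979; C₋=(3.7488,-2.6319) cross=-16.979
  mode - wants cross < 0 → take C=(3.7488,-2.6319) (cross=-16.979)
ex = (C−B)/|BC| = (-0.0025,-1.0000); ey = (1.0000,-0.0025)
P = B + 3.23·ex + -2.67·ey = (1.0807,-1.8552)

1.08 -1.86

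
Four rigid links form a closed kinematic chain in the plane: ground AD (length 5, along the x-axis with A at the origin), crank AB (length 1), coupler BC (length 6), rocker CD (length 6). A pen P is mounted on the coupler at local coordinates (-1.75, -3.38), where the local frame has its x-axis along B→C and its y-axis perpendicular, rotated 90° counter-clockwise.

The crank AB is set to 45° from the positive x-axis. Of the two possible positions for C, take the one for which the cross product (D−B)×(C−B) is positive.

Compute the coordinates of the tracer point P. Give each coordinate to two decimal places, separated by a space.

2.72 -2.52

A=(0,0), D=(5.00,0)
B = A + 1.00·(cos45°, sin45°) = (0.7071, 0.7071)
|BD| = 4.3507
circle(B,6.00) ∩ circle(D,6.00): a=2.1754, h=5.5918
  candidates: C₊=(3.7624,5.8710) cross=24.328; C₋=(1.9447,-5.1639) cross=-24.328
  mode + wants cross > 0 → take C=(3.7624,5.8710) (cross=24.328)
ex = (C−B)/|BC| = (0.5092,0.8606); ey = (-0.8606,0.5092)
P = B + -1.75·ex + -3.38·ey = (2.7250,-2.5201)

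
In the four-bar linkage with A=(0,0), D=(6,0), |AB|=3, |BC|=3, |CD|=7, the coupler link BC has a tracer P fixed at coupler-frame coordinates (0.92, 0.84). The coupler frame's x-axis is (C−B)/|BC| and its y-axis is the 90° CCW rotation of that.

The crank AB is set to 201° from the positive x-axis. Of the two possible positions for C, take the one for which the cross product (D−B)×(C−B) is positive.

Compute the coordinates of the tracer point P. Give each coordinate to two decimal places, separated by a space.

A=(0,0), D=(6.00,0)
B = A + 3.00·(cos201°, sin201°) = (-2.8007, -1.0751)
|BD| = 8.8662
circle(B,3.00) ∩ circle(D,7.00): a=2.1773, h=2.0638
  candidates: C₊=(-0.8897,1.2375) cross=18.298; C₋=(-0.3892,-2.8597) cross=-18.298
  mode + wants cross > 0 → take C=(-0.8897,1.2375) (cross=18.298)
ex = (C−B)/|BC| = (0.6370,0.7709); ey = (-0.7709,0.6370)
P = B + 0.92·ex + 0.84·ey = (-2.8622,0.1692)

-2.86 0.17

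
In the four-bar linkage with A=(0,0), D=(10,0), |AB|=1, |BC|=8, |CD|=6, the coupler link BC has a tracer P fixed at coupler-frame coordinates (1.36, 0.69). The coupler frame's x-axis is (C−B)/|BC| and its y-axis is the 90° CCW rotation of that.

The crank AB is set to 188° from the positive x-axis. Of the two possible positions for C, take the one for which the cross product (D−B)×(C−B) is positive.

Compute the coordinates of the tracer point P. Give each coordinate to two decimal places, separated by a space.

A=(0,0), D=(10.00,0)
B = A + 1.00·(cos188°, sin188°) = (-0.9903, -0.1392)
|BD| = 10.9911
circle(B,8.00) ∩ circle(D,6.00): a=6.7693, h=4.2634
  candidates: C₊=(5.7245,4.2096) cross=46.859; C₋=(5.8325,-4.3165) cross=-46.859
  mode + wants cross > 0 → take C=(5.7245,4.2096) (cross=46.859)
ex = (C−B)/|BC| = (0.8394,0.5436); ey = (-0.5436,0.8394)
P = B + 1.36·ex + 0.69·ey = (-0.2238,1.1793)

-0.22 1.18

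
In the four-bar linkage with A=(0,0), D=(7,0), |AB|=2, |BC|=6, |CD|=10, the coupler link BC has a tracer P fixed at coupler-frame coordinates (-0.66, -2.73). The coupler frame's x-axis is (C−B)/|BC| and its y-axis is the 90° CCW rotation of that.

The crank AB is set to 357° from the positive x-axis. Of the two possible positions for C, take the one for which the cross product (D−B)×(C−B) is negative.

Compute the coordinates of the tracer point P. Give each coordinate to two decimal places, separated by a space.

0.30 2.13

A=(0,0), D=(7.00,0)
B = A + 2.00·(cos357°, sin357°) = (1.9973, -0.1047)
|BD| = 5.0038
circle(B,6.00) ∩ circle(D,10.00): a=-3.8932, h=4.5654
  candidates: C₊=(-1.9906,4.3783) cross=22.845; C₋=(-1.7996,-4.7505) cross=-22.845
  mode - wants cross < 0 → take C=(-1.7996,-4.7505) (cross=-22.845)
ex = (C−B)/|BC| = (-0.6328,-0.7743); ey = (0.7743,-0.6328)
P = B + -0.66·ex + -2.73·ey = (0.3010,2.1339)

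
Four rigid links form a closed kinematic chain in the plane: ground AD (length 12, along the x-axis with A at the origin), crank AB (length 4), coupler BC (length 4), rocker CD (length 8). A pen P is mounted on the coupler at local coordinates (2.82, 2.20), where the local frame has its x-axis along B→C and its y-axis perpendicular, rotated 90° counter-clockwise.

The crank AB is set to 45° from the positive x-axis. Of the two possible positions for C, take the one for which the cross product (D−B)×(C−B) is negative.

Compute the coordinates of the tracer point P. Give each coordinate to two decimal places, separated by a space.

5.79 0.82

A=(0,0), D=(12.00,0)
B = A + 4.00·(cos45°, sin45°) = (2.8284, 2.8284)
|BD| = 9.5978
circle(B,4.00) ∩ circle(D,8.00): a=2.2983, h=3.2738
  candidates: C₊=(5.9895,5.2795) cross=31.421; C₋=(4.0599,-0.9773) cross=-31.421
  mode - wants cross < 0 → take C=(4.0599,-0.9773) (cross=-31.421)
ex = (C−B)/|BC| = (0.3079,-0.9514); ey = (0.9514,0.3079)
P = B + 2.82·ex + 2.20·ey = (5.7898,0.8227)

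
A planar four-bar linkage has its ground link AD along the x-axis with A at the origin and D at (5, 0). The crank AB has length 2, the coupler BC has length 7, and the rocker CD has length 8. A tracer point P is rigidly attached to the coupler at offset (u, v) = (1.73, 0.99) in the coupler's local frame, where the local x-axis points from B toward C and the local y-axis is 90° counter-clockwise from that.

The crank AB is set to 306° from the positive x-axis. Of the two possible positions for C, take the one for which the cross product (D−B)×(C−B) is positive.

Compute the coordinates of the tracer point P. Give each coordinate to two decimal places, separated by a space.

-0.36 -0.35

A=(0,0), D=(5.00,0)
B = A + 2.00·(cos306°, sin306°) = (1.1756, -1.6180)
|BD| = 4.1526
circle(B,7.00) ∩ circle(D,8.00): a=0.2702, h=6.9948
  candidates: C₊=(-1.3010,4.9292) cross=29.047; C₋=(4.1499,-7.9547) cross=-29.047
  mode + wants cross > 0 → take C=(-1.3010,4.9292) (cross=29.047)
ex = (C−B)/|BC| = (-0.3538,0.9353); ey = (-0.9353,-0.3538)
P = B + 1.73·ex + 0.99·ey = (-0.3625,-0.3502)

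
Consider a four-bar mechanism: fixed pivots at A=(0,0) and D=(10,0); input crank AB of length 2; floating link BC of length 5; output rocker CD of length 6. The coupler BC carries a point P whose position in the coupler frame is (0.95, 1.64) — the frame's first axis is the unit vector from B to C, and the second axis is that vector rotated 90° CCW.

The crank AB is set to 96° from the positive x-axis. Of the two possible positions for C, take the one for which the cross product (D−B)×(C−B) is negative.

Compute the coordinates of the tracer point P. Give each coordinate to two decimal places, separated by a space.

1.46 2.88

A=(0,0), D=(10.00,0)
B = A + 2.00·(cos96°, sin96°) = (-0.2091, 1.9890)
|BD| = 10.4010
circle(B,5.00) ∩ circle(D,6.00): a=4.6717, h=1.7819
  candidates: C₊=(4.7172,2.8446) cross=18.533; C₋=(4.0357,-0.6533) cross=-18.533
  mode - wants cross < 0 → take C=(4.0357,-0.6533) (cross=-18.533)
ex = (C−B)/|BC| = (0.8489,-0.5285); ey = (0.5285,0.8489)
P = B + 0.95·ex + 1.64·ey = (1.4641,2.8793)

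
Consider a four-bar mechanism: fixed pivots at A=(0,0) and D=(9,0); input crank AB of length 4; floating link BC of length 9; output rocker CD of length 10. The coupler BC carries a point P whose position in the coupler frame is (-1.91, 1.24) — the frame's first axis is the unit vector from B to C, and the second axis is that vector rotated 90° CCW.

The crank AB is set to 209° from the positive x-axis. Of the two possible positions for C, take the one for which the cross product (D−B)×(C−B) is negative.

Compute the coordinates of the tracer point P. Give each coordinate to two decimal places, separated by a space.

-4.05 0.27

A=(0,0), D=(9.00,0)
B = A + 4.00·(cos209°, sin209°) = (-3.4985, -1.9392)
|BD| = 12.6480
circle(B,9.00) ∩ circle(D,10.00): a=5.5729, h=7.0670
  candidates: C₊=(0.9250,5.8987) cross=89.384; C₋=(3.0921,-8.0682) cross=-89.384
  mode - wants cross < 0 → take C=(3.0921,-8.0682) (cross=-89.384)
ex = (C−B)/|BC| = (0.7323,-0.6810); ey = (0.6810,0.7323)
P = B + -1.91·ex + 1.24·ey = (-4.0527,0.2695)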